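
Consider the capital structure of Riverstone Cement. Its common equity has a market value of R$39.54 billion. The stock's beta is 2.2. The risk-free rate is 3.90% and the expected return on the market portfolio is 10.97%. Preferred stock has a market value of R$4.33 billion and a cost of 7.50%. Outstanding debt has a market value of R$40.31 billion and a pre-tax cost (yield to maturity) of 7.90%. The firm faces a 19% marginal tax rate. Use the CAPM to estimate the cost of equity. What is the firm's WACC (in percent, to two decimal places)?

Market risk premium = 10.97% − 3.9% = 7.07%.
Cost of equity via CAPM: Re = 3.9% + 2.2 × 7.07% = 19.4540%.
Total capital V = 39.54 + 4.33 + 40.31 = 84.18.
Equity: weight = 39.54/84.18 = 0.4697; cost = 19.454%.
Preferred: weight = 4.33/84.18 = 0.0514; cost = 7.5%.
Debt: weight = 40.31/84.18 = 0.4789; after-tax cost = 7.9% × (1 − 19%) = 6.3990%.
WACC = 0.4697 × 19.4540% + 0.0514 × 7.5000% + 0.4789 × 6.3990% = 12.5877%.

12.59%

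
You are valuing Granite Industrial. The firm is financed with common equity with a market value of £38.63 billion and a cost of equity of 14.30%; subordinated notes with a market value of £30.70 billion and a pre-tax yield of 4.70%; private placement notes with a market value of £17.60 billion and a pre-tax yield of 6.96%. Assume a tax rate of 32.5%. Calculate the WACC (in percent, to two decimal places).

Total capital V = 38.63 + 30.7 + 17.6 = 86.93.
Equity: weight = 38.63/86.93 = 0.4444; cost = 14.3%.
Subordinated notes: weight = 30.7/86.93 = 0.3532; after-tax cost = 4.7% × (1 − 32.5%) = 3.1725%.
Private placement notes: weight = 17.6/86.93 = 0.2025; after-tax cost = 6.96% × (1 − 32.5%) = 4.6980%.
WACC = 0.4444 × 14.3000% + 0.3532 × 3.1725% + 0.2025 × 4.6980% = 8.4262%.

8.43%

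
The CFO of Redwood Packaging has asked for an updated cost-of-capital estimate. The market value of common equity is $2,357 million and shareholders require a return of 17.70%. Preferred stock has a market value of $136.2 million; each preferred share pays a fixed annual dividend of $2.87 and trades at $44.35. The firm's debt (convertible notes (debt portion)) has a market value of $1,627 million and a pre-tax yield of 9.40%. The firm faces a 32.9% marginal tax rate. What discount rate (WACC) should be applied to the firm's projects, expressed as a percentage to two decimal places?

Cost of preferred: Rp = 2.87 / 44.35 = 6.4713%.
Total capital V = 2357 + 136.2 + 1627 = 4120.2.
Equity: weight = 2357/4120.2 = 0.5721; cost = 17.7%.
Preferred: weight = 136.2/4120.2 = 0.0331; cost = 6.4713%.
Convertible notes (debt portion): weight = 1627/4120.2 = 0.3949; after-tax cost = 9.4% × (1 − 32.9%) = 6.3074%.
WACC = 0.5721 × 17.7000% + 0.0331 × 6.4713% + 0.3949 × 6.3074% = 12.8301%.

12.83%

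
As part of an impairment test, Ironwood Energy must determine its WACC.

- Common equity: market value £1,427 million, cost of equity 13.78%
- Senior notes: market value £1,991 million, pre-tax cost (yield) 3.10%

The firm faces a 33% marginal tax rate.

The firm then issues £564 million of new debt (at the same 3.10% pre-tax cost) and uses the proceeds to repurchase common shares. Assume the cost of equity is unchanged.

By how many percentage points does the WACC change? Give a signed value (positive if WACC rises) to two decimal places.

-1.93 pp

Current WACC:
Total capital V = 1427 + 1991 = 3418.
Equity: weight = 1427/3418 = 0.4175; cost = 13.78%.
Senior notes: weight = 1991/3418 = 0.5825; after-tax cost = 3.1% × (1 − 33%) = 2.0770%.
WACC = 0.4175 × 13.7800% + 0.5825 × 2.0770% = 6.9630%.
After the change:
Total capital V = 863 + 2555 = 3418.
Equity: weight = 863/3418 = 0.2525; cost = 13.78%.
Senior notes: weight = 2555/3418 = 0.7475; after-tax cost = 3.1% × (1 − 33%) = 2.0770%.
WACC = 0.2525 × 13.7800% + 0.7475 × 2.0770% = 5.0319%.
Change in WACC = 5.0319% − 6.9630% = -1.9311 pp.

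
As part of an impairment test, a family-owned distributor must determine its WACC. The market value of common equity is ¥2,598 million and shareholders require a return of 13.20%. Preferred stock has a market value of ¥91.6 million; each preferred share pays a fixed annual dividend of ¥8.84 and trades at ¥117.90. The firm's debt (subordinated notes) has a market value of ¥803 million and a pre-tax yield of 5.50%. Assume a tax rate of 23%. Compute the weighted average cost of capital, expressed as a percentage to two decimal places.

Cost of preferred: Rp = 8.84 / 117.9 = 7.4979%.
Total capital V = 2598 + 91.6 + 803 = 3492.6.
Equity: weight = 2598/3492.6 = 0.7439; cost = 13.2%.
Preferred: weight = 91.6/3492.6 = 0.0262; cost = 7.4979%.
Subordinated notes: weight = 803/3492.6 = 0.2299; after-tax cost = 5.5% × (1 − 23%) = 4.2350%.
WACC = 0.7439 × 13.2000% + 0.0262 × 7.4979% + 0.2299 × 4.2350% = 10.9893%.

10.99%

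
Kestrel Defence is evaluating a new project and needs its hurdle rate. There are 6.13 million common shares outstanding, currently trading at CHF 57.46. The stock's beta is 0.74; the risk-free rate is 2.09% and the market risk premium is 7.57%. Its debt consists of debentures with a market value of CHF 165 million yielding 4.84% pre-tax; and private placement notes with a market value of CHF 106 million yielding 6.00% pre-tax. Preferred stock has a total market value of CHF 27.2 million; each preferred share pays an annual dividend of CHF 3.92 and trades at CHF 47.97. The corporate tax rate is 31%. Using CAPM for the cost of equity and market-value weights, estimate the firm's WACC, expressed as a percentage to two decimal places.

Cost of equity via CAPM: Re = 2.09% + 0.74 × 7.57% = 7.6918%.
Cost of preferred: Rp = 3.92 / 47.97 = 8.1718%.
Market value of equity E = 57.46 × 6.13m = 352.2298m.
Total capital V = 352.2298 + 27.2 + 165 + 106 = 650.4298.
Equity: weight = 352.2298/650.4298 = 0.5415; cost = 7.6918%.
Preferred: weight = 27.2/650.4298 = 0.0418; cost = 8.1718%.
Debentures: weight = 165/650.4298 = 0.2537; after-tax cost = 4.84% × (1 − 31%) = 3.3396%.
Private placement notes: weight = 106/650.4298 = 0.1630; after-tax cost = 6% × (1 − 31%) = 4.1400%.
WACC = 0.5415 × 7.6918% + 0.0418 × 8.1718% + 0.2537 × 3.3396% + 0.1630 × 4.1400% = 6.0290%.

6.03%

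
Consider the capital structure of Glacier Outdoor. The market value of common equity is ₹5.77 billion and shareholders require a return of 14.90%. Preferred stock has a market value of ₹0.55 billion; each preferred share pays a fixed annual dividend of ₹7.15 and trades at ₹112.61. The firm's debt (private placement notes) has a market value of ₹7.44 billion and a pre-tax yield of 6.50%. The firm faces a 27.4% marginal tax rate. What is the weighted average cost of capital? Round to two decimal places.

9.05%

Cost of preferred: Rp = 7.15 / 112.61 = 6.3493%.
Total capital V = 5.77 + 0.55 + 7.44 = 13.76.
Equity: weight = 5.77/13.76 = 0.4193; cost = 14.9%.
Preferred: weight = 0.55/13.76 = 0.0400; cost = 6.3493%.
Private placement notes: weight = 7.44/13.76 = 0.5407; after-tax cost = 6.5% × (1 − 27.4%) = 4.7190%.
WACC = 0.4193 × 14.9000% + 0.0400 × 6.3493% + 0.5407 × 4.7190% = 9.0534%.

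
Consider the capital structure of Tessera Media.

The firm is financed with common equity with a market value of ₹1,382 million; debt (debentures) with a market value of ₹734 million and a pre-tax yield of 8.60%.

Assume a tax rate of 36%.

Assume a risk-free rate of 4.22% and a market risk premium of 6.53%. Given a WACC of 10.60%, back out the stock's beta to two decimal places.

1.39

Total capital V = 1382 + 734 = 2116.
Equity weight = 1382/2116 = 0.6531.
Debentures weight = 734/2116 = 0.3469.
Debt contribution = 0.3469 × 8.6% × (1 − 36%) = 1.9092%.
Required equity contribution = 10.6% − 1.9092% = 8.6908%  ⇒  Re = 13.3066%.
CAPM: 13.3066% = 4.22% + β × 6.53%  ⇒  β = 1.3915.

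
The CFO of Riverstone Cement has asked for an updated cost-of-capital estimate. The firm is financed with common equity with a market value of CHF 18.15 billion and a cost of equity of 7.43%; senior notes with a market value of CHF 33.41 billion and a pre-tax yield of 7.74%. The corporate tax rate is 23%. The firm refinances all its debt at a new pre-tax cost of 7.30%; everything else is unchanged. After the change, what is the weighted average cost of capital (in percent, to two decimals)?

6.26%

After the change:
Total capital V = 18.15 + 33.41 = 51.56.
Equity: weight = 18.15/51.56 = 0.3520; cost = 7.43%.
Senior notes: weight = 33.41/51.56 = 0.6480; after-tax cost = 7.3% × (1 − 23%) = 5.6210%.
WACC = 0.3520 × 7.4300% + 0.6480 × 5.6210% = 6.2578%.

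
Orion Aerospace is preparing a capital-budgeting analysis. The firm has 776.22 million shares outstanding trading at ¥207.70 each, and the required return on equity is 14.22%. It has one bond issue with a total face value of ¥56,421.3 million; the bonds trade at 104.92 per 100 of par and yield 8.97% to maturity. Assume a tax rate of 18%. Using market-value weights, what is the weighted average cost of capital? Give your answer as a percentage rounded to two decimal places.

12.38%

Market value of equity E = 207.7 × 776.22m = 161220.894m. Market value of debt D = 56421.3m × 104.92/100 = 59197.22796m.
Total capital V = 161220.894 + 59197.22796 = 220418.12196.
Equity: weight = 161220.894/220418.12196 = 0.7314; cost = 14.22%.
Bonds outstanding: weight = 59197.22796/220418.12196 = 0.2686; after-tax cost = 8.97% × (1 − 18%) = 7.3554%.
WACC = 0.7314 × 14.2200% + 0.2686 × 7.3554% = 12.3764%.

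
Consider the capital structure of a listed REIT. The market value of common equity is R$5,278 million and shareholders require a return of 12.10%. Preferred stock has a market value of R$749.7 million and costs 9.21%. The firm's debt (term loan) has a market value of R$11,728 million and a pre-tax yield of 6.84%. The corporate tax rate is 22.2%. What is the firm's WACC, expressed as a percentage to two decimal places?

7.50%

Total capital V = 5278 + 749.7 + 11728 = 17755.7.
Equity: weight = 5278/17755.7 = 0.2973; cost = 12.1%.
Preferred: weight = 749.7/17755.7 = 0.0422; cost = 9.21%.
Term loan: weight = 11728/17755.7 = 0.6605; after-tax cost = 6.84% × (1 − 22.2%) = 5.3215%.
WACC = 0.2973 × 12.1000% + 0.0422 × 9.2100% + 0.6605 × 5.3215% = 7.5007%.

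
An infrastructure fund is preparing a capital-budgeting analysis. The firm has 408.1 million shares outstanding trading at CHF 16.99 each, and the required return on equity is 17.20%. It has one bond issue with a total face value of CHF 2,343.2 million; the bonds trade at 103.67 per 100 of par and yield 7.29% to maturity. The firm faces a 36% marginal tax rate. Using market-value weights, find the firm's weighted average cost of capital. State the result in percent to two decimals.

13.95%

Market value of equity E = 16.99 × 408.1m = 6933.619m. Market value of debt D = 2343.2m × 103.67/100 = 2429.19544m.
Total capital V = 6933.619 + 2429.19544 = 9362.81444.
Equity: weight = 6933.619/9362.81444 = 0.7405; cost = 17.2%.
Bonds outstanding: weight = 2429.19544/9362.81444 = 0.2595; after-tax cost = 7.29% × (1 − 36%) = 4.6656%.
WACC = 0.7405 × 17.2000% + 0.2595 × 4.6656% = 13.9479%.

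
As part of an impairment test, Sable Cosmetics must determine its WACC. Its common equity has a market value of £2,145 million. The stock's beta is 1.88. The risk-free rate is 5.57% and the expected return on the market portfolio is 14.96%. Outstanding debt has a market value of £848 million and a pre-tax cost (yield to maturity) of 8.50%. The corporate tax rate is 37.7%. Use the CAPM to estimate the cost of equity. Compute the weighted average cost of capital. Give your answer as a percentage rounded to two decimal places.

Market risk premium = 14.96% − 5.57% = 9.39%.
Cost of equity via CAPM: Re = 5.57% + 1.88 × 9.39% = 23.2232%.
Total capital V = 2145 + 848 = 2993.
Equity: weight = 2145/2993 = 0.7167; cost = 23.2232%.
Debt: weight = 848/2993 = 0.2833; after-tax cost = 8.5% × (1 − 37.7%) = 5.2955%.
WACC = 0.7167 × 23.2232% + 0.2833 × 5.2955% = 18.1438%.

18.14%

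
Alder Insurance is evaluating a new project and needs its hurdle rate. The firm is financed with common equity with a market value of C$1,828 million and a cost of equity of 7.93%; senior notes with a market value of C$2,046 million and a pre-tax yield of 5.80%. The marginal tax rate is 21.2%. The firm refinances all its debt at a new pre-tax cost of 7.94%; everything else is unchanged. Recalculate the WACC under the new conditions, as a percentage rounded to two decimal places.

After the change:
Total capital V = 1828 + 2046 = 3874.
Equity: weight = 1828/3874 = 0.4719; cost = 7.93%.
Senior notes: weight = 2046/3874 = 0.5281; after-tax cost = 7.94% × (1 − 21.2%) = 6.2567%.
WACC = 0.4719 × 7.9300% + 0.5281 × 6.2567% = 7.0463%.

7.05%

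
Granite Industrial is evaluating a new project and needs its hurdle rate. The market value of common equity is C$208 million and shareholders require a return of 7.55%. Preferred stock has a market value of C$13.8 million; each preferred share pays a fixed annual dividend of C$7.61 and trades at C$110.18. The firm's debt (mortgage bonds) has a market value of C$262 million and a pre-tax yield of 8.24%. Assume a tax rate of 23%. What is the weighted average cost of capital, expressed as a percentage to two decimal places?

6.88%

Cost of preferred: Rp = 7.61 / 110.18 = 6.9069%.
Total capital V = 208 + 13.8 + 262 = 483.8.
Equity: weight = 208/483.8 = 0.4299; cost = 7.55%.
Preferred: weight = 13.8/483.8 = 0.0285; cost = 6.9069%.
Mortgage bonds: weight = 262/483.8 = 0.5415; after-tax cost = 8.24% × (1 − 23%) = 6.3448%.
WACC = 0.4299 × 7.5500% + 0.0285 × 6.9069% + 0.5415 × 6.3448% = 6.8790%.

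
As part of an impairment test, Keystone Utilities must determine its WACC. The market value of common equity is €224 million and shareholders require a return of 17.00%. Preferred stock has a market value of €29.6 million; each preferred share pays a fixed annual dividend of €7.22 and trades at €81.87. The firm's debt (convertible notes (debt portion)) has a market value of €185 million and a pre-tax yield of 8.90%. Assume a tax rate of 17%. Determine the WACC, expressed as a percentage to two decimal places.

12.39%

Cost of preferred: Rp = 7.22 / 81.87 = 8.8189%.
Total capital V = 224 + 29.6 + 185 = 438.6.
Equity: weight = 224/438.6 = 0.5107; cost = 17%.
Preferred: weight = 29.6/438.6 = 0.0675; cost = 8.8189%.
Convertible notes (debt portion): weight = 185/438.6 = 0.4218; after-tax cost = 8.9% × (1 − 17%) = 7.3870%.
WACC = 0.5107 × 17.0000% + 0.0675 × 8.8189% + 0.4218 × 7.3870% = 12.3931%.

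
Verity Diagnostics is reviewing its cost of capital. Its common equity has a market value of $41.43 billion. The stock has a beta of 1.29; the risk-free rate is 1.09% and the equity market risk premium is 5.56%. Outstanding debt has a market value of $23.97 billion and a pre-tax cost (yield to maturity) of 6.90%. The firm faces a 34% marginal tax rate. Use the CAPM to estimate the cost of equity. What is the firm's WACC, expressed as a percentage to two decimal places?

6.90%

Cost of equity via CAPM: Re = 1.09% + 1.29 × 5.56% = 8.2624%.
Total capital V = 41.43 + 23.97 = 65.4.
Equity: weight = 41.43/65.4 = 0.6335; cost = 8.2624%.
Debt: weight = 23.97/65.4 = 0.3665; after-tax cost = 6.9% × (1 − 34%) = 4.5540%.
WACC = 0.6335 × 8.2624% + 0.3665 × 4.5540% = 6.9032%.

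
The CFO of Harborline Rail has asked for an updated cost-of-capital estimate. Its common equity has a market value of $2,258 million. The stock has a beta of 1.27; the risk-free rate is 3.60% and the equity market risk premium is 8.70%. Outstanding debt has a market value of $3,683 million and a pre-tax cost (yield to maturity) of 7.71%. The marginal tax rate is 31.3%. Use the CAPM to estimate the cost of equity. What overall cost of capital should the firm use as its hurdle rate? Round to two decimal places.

8.85%

Cost of equity via CAPM: Re = 3.6% + 1.27 × 8.7% = 14.6490%.
Total capital V = 2258 + 3683 = 5941.
Equity: weight = 2258/5941 = 0.3801; cost = 14.649%.
Debt: weight = 3683/5941 = 0.6199; after-tax cost = 7.71% × (1 − 31.3%) = 5.2968%.
WACC = 0.3801 × 14.6490% + 0.6199 × 5.2968% = 8.8513%.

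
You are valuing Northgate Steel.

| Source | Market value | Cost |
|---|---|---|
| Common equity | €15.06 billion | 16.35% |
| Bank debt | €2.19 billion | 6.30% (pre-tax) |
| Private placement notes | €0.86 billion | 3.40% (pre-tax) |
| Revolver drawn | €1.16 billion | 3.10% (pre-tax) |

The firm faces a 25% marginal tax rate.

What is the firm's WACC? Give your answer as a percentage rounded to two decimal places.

Total capital V = 15.06 + 2.19 + 0.86 + 1.16 = 19.27.
Equity: weight = 15.06/19.27 = 0.7815; cost = 16.35%.
Bank debt: weight = 2.19/19.27 = 0.1136; after-tax cost = 6.3% × (1 − 25%) = 4.7250%.
Private placement notes: weight = 0.86/19.27 = 0.0446; after-tax cost = 3.4% × (1 − 25%) = 2.5500%.
Revolver drawn: weight = 1.16/19.27 = 0.0602; after-tax cost = 3.1% × (1 − 25%) = 2.3250%.
WACC = 0.7815 × 16.3500% + 0.1136 × 4.7250% + 0.0446 × 2.5500% + 0.0602 × 2.3250% = 13.5687%.

13.57%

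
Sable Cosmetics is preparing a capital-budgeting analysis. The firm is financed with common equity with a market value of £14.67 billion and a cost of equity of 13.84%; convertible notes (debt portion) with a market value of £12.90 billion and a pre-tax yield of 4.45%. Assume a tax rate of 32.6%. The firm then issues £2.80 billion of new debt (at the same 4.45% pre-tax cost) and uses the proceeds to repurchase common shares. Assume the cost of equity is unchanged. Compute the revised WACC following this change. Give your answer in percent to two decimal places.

After the change:
Total capital V = 11.87 + 15.7 = 27.57.
Equity: weight = 11.87/27.57 = 0.4305; cost = 13.84%.
Convertible notes (debt portion): weight = 15.7/27.57 = 0.5695; after-tax cost = 4.45% × (1 − 32.6%) = 2.9993%.
WACC = 0.4305 × 13.8400% + 0.5695 × 2.9993% = 7.6667%.

7.67%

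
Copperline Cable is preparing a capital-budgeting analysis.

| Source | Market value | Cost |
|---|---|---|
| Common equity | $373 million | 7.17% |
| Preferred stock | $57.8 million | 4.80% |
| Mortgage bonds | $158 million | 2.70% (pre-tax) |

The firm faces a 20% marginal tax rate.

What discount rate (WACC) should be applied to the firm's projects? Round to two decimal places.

5.59%

Total capital V = 373 + 57.8 + 158 = 588.8.
Equity: weight = 373/588.8 = 0.6335; cost = 7.17%.
Preferred: weight = 57.8/588.8 = 0.0982; cost = 4.8%.
Mortgage bonds: weight = 158/588.8 = 0.2683; after-tax cost = 2.7% × (1 − 20%) = 2.1600%.
WACC = 0.6335 × 7.1700% + 0.0982 × 4.8000% + 0.2683 × 2.1600% = 5.5930%.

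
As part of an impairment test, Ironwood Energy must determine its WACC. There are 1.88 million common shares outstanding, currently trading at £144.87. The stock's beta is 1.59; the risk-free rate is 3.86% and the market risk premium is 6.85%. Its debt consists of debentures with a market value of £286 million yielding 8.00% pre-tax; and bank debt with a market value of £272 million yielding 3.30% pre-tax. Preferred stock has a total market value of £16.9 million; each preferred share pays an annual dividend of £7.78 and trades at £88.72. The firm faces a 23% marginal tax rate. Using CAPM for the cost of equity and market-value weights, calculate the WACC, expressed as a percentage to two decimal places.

Cost of equity via CAPM: Re = 3.86% + 1.59 × 6.85% = 14.7515%.
Cost of preferred: Rp = 7.78 / 88.72 = 8.7692%.
Market value of equity E = 144.87 × 1.88m = 272.3556m.
Total capital V = 272.3556 + 16.9 + 286 + 272 = 847.2556.
Equity: weight = 272.3556/847.2556 = 0.3215; cost = 14.7515%.
Preferred: weight = 16.9/847.2556 = 0.0199; cost = 8.7692%.
Debentures: weight = 286/847.2556 = 0.3376; after-tax cost = 8% × (1 − 23%) = 6.1600%.
Bank debt: weight = 272/847.2556 = 0.3210; after-tax cost = 3.3% × (1 − 23%) = 2.5410%.
WACC = 0.3215 × 14.7515% + 0.0199 × 8.7692% + 0.3376 × 6.1600% + 0.3210 × 2.5410% = 7.8120%.

7.81%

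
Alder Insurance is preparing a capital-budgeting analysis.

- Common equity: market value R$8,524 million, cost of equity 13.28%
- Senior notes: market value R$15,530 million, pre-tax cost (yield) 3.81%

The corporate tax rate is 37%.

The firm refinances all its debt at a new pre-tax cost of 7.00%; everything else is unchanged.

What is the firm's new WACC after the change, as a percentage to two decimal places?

7.55%

After the change:
Total capital V = 8524 + 15530 = 24054.
Equity: weight = 8524/24054 = 0.3544; cost = 13.28%.
Senior notes: weight = 15530/24054 = 0.6456; after-tax cost = 7% × (1 − 37%) = 4.4100%.
WACC = 0.3544 × 13.2800% + 0.6456 × 4.4100% = 7.5533%.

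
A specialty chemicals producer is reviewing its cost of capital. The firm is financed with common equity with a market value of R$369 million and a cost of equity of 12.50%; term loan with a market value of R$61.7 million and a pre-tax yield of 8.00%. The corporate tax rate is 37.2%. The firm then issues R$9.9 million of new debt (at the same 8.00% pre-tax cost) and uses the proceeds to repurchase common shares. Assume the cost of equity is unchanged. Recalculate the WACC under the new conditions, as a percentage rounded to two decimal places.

After the change:
Total capital V = 359.1 + 71.6 = 430.7.
Equity: weight = 359.1/430.7 = 0.8338; cost = 12.5%.
Term loan: weight = 71.6/430.7 = 0.1662; after-tax cost = 8% × (1 − 37.2%) = 5.0240%.
WACC = 0.8338 × 12.5000% + 0.1662 × 5.0240% = 11.2572%.

11.26%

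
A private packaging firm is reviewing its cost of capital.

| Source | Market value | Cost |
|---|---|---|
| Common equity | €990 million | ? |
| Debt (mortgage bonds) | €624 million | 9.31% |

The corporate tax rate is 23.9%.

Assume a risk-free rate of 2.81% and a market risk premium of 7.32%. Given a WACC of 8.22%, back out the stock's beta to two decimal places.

0.84

Total capital V = 990 + 624 = 1614.
Equity weight = 990/1614 = 0.6134.
Mortgage bonds weight = 624/1614 = 0.3866.
Debt contribution = 0.3866 × 9.31% × (1 − 23.9%) = 2.7391%.
Required equity contribution = 8.22% − 2.7391% = 5.4809%  ⇒  Re = 8.9355%.
CAPM: 8.9355% = 2.81% + β × 7.32%  ⇒  β = 0.8368.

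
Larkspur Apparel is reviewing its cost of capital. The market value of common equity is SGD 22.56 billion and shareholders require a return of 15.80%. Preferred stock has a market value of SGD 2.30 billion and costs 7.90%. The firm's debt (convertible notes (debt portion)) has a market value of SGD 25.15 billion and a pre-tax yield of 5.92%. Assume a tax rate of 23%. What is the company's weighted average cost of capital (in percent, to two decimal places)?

Total capital V = 22.56 + 2.3 + 25.15 = 50.01.
Equity: weight = 22.56/50.01 = 0.4511; cost = 15.8%.
Preferred: weight = 2.3/50.01 = 0.0460; cost = 7.9%.
Convertible notes (debt portion): weight = 25.15/50.01 = 0.5029; after-tax cost = 5.92% × (1 − 23%) = 4.5584%.
WACC = 0.4511 × 15.8000% + 0.0460 × 7.9000% + 0.5029 × 4.5584% = 9.7833%.

9.78%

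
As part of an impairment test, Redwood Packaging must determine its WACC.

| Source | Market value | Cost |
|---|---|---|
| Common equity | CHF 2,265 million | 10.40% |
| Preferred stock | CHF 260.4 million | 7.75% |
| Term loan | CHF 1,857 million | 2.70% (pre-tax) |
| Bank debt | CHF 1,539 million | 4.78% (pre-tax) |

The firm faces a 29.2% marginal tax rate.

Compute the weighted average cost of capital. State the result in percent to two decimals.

5.80%

Total capital V = 2265 + 260.4 + 1857 + 1539 = 5921.4.
Equity: weight = 2265/5921.4 = 0.3825; cost = 10.4%.
Preferred: weight = 260.4/5921.4 = 0.0440; cost = 7.75%.
Term loan: weight = 1857/5921.4 = 0.3136; after-tax cost = 2.7% × (1 − 29.2%) = 1.9116%.
Bank debt: weight = 1539/5921.4 = 0.2599; after-tax cost = 4.78% × (1 − 29.2%) = 3.3842%.
WACC = 0.3825 × 10.4000% + 0.0440 × 7.7500% + 0.3136 × 1.9116% + 0.2599 × 3.3842% = 5.7980%.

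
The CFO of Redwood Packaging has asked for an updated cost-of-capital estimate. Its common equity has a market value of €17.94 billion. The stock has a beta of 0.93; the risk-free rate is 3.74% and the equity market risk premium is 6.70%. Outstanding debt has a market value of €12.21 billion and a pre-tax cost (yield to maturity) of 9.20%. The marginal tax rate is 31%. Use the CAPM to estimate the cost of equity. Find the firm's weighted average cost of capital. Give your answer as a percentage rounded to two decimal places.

8.50%

Cost of equity via CAPM: Re = 3.74% + 0.93 × 6.7% = 9.9710%.
Total capital V = 17.94 + 12.21 = 30.15.
Equity: weight = 17.94/30.15 = 0.5950; cost = 9.971%.
Debt: weight = 12.21/30.15 = 0.4050; after-tax cost = 9.2% × (1 − 31%) = 6.3480%.
WACC = 0.5950 × 9.9710% + 0.4050 × 6.3480% = 8.5038%.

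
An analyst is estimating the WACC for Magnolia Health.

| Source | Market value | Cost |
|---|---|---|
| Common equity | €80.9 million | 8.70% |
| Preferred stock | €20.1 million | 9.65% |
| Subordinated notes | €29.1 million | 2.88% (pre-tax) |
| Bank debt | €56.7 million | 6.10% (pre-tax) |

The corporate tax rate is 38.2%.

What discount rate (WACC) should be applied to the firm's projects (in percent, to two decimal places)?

6.23%

Total capital V = 80.9 + 20.1 + 29.1 + 56.7 = 186.8.
Equity: weight = 80.9/186.8 = 0.4331; cost = 8.7%.
Preferred: weight = 20.1/186.8 = 0.1076; cost = 9.65%.
Subordinated notes: weight = 29.1/186.8 = 0.1558; after-tax cost = 2.88% × (1 − 38.2%) = 1.7798%.
Bank debt: weight = 56.7/186.8 = 0.3035; after-tax cost = 6.1% × (1 − 38.2%) = 3.7698%.
WACC = 0.4331 × 8.7000% + 0.1076 × 9.6500% + 0.1558 × 1.7798% + 0.3035 × 3.7698% = 6.2277%.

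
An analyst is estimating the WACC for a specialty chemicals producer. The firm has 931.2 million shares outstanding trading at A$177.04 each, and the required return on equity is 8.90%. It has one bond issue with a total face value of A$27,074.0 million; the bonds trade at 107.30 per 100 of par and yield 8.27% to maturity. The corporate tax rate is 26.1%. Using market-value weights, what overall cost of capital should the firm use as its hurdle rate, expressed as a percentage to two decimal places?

Market value of equity E = 177.04 × 931.2m = 164859.648m. Market value of debt D = 27074m × 107.3/100 = 29050.402m.
Total capital V = 164859.648 + 29050.402 = 193910.05.
Equity: weight = 164859.648/193910.05 = 0.8502; cost = 8.9%.
Bonds outstanding: weight = 29050.402/193910.05 = 0.1498; after-tax cost = 8.27% × (1 − 26.1%) = 6.1115%.
WACC = 0.8502 × 8.9000% + 0.1498 × 6.1115% = 8.4822%.

8.48%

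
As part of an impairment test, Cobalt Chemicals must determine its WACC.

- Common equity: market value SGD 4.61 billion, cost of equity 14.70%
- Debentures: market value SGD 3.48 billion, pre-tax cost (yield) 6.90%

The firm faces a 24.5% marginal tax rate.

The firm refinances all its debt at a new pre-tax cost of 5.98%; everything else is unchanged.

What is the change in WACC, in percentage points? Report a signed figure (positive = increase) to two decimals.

-0.30 pp

Current WACC:
Total capital V = 4.61 + 3.48 = 8.09.
Equity: weight = 4.61/8.09 = 0.5698; cost = 14.7%.
Debentures: weight = 3.48/8.09 = 0.4302; after-tax cost = 6.9% × (1 − 24.5%) = 5.2095%.
WACC = 0.5698 × 14.7000% + 0.4302 × 5.2095% = 10.6176%.
After the change:
Total capital V = 4.61 + 3.48 = 8.09.
Equity: weight = 4.61/8.09 = 0.5698; cost = 14.7%.
Debentures: weight = 3.48/8.09 = 0.4302; after-tax cost = 5.98% × (1 − 24.5%) = 4.5149%.
WACC = 0.5698 × 14.7000% + 0.4302 × 4.5149% = 10.3188%.
Change in WACC = 10.3188% − 10.6176% = -0.2988 pp.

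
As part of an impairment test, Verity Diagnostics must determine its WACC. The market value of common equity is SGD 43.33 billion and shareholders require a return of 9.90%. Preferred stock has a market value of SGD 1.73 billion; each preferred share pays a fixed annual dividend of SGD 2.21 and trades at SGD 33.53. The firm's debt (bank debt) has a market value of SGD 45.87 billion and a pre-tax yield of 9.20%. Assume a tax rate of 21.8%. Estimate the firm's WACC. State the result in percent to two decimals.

8.47%

Cost of preferred: Rp = 2.21 / 33.53 = 6.5911%.
Total capital V = 43.33 + 1.73 + 45.87 = 90.93.
Equity: weight = 43.33/90.93 = 0.4765; cost = 9.9%.
Preferred: weight = 1.73/90.93 = 0.0190; cost = 6.5911%.
Bank debt: weight = 45.87/90.93 = 0.5045; after-tax cost = 9.2% × (1 − 21.8%) = 7.1944%.
WACC = 0.4765 × 9.9000% + 0.0190 × 6.5911% + 0.5045 × 7.1944% = 8.4722%.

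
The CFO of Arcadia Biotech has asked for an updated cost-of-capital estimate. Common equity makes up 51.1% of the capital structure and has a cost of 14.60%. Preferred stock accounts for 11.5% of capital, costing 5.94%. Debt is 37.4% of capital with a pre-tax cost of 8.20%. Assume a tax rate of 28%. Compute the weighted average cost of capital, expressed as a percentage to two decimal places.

After-tax cost of debt = 8.2% × (1 − 28%) = 5.9040%.
WACC = 0.511 × 14.6000% + 0.115 × 5.9400% + 0.374 × 5.9040% = 10.3518%.

10.35%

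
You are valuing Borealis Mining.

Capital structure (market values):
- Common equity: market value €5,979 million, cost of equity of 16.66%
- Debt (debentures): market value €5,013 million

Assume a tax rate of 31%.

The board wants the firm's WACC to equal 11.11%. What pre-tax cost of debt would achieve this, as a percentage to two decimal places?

6.51%

Total capital V = 5979 + 5013 = 10992.
Equity weight = 5979/10992 = 0.5439.
Debentures weight = 5013/10992 = 0.4561.
Equity contribution = 0.5439 × 16.66% = 9.0621%.
Remaining for debt = 11.11% − 9.0621% = 2.0479%.
Rd × (1 − 31%) × 0.4561 = 2.0479%  ⇒  Rd = 6.5080%.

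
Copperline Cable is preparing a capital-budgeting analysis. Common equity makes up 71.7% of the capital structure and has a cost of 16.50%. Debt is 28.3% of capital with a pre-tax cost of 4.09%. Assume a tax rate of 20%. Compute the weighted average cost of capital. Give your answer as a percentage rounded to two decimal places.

After-tax cost of debt = 4.09% × (1 − 20%) = 3.2720%.
WACC = 0.717 × 16.5000% + 0.283 × 3.2720% = 12.7565%.

12.76%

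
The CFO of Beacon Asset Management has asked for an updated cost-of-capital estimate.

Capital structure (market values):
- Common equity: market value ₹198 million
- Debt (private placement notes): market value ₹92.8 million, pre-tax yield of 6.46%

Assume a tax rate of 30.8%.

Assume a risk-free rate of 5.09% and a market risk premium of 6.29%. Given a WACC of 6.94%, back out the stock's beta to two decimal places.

0.48

Total capital V = 198 + 92.8 = 290.8.
Equity weight = 198/290.8 = 0.6809.
Private placement notes weight = 92.8/290.8 = 0.3191.
Debt contribution = 0.3191 × 6.46% × (1 − 30.8%) = 1.4266%.
Required equity contribution = 6.94% − 1.4266% = 5.5134%  ⇒  Re = 8.0975%.
CAPM: 8.0975% = 5.09% + β × 6.29%  ⇒  β = 0.4781.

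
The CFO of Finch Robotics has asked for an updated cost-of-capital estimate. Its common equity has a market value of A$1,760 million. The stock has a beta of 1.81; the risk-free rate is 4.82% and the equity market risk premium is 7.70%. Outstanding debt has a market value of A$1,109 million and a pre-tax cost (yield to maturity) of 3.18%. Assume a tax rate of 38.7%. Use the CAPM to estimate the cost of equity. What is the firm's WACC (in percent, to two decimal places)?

12.26%

Cost of equity via CAPM: Re = 4.82% + 1.81 × 7.7% = 18.7570%.
Total capital V = 1760 + 1109 = 2869.
Equity: weight = 1760/2869 = 0.6135; cost = 18.757%.
Debt: weight = 1109/2869 = 0.3865; after-tax cost = 3.18% × (1 − 38.7%) = 1.9493%.
WACC = 0.6135 × 18.7570% + 0.3865 × 1.9493% = 12.2601%.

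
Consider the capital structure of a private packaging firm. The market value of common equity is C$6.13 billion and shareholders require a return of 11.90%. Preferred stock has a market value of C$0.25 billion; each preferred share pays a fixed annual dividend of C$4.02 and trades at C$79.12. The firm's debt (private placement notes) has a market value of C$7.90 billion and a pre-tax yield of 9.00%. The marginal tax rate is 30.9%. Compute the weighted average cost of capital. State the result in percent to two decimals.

Cost of preferred: Rp = 4.02 / 79.12 = 5.0809%.
Total capital V = 6.13 + 0.25 + 7.9 = 14.28.
Equity: weight = 6.13/14.28 = 0.4293; cost = 11.9%.
Preferred: weight = 0.25/14.28 = 0.0175; cost = 5.0809%.
Private placement notes: weight = 7.9/14.28 = 0.5532; after-tax cost = 9% × (1 − 30.9%) = 6.2190%.
WACC = 0.4293 × 11.9000% + 0.0175 × 5.0809% + 0.5532 × 6.2190% = 8.6378%.

8.64%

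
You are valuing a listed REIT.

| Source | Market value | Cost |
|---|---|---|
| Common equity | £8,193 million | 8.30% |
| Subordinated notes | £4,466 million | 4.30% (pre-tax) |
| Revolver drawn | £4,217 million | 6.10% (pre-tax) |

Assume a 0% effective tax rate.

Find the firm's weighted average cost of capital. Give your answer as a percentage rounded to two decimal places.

6.69%

Total capital V = 8193 + 4466 + 4217 = 16876.
Equity: weight = 8193/16876 = 0.4855; cost = 8.3%.
Subordinated notes: weight = 4466/16876 = 0.2646; after-tax cost = 4.3% × (1 − 0%) = 4.3000%.
Revolver drawn: weight = 4217/16876 = 0.2499; after-tax cost = 6.1% × (1 − 0%) = 6.1000%.
WACC = 0.4855 × 8.3000% + 0.2646 × 4.3000% + 0.2499 × 6.1000% = 6.6917%.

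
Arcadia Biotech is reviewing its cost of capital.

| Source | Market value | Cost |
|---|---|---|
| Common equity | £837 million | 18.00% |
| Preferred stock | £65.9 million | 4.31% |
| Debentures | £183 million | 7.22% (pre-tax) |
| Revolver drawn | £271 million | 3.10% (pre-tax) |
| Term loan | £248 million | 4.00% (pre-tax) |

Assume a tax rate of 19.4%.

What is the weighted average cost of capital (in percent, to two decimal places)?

Total capital V = 837 + 65.9 + 183 + 271 + 248 = 1604.9.
Equity: weight = 837/1604.9 = 0.5215; cost = 18%.
Preferred: weight = 65.9/1604.9 = 0.0411; cost = 4.31%.
Debentures: weight = 183/1604.9 = 0.1140; after-tax cost = 7.22% × (1 − 19.4%) = 5.8193%.
Revolver drawn: weight = 271/1604.9 = 0.1689; after-tax cost = 3.1% × (1 − 19.4%) = 2.4986%.
Term loan: weight = 248/1604.9 = 0.1545; after-tax cost = 4% × (1 − 19.4%) = 3.2240%.
WACC = 0.5215 × 18.0000% + 0.0411 × 4.3100% + 0.1140 × 5.8193% + 0.1689 × 2.4986% + 0.1545 × 3.2240% = 11.1481%.

11.15%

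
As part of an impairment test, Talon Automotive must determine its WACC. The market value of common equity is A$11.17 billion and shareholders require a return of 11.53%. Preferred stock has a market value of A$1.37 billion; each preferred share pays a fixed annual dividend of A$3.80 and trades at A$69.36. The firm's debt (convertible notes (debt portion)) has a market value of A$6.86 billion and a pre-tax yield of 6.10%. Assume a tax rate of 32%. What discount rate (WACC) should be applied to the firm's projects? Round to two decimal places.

Cost of preferred: Rp = 3.8 / 69.36 = 5.4787%.
Total capital V = 11.17 + 1.37 + 6.86 = 19.4.
Equity: weight = 11.17/19.4 = 0.5758; cost = 11.53%.
Preferred: weight = 1.37/19.4 = 0.0706; cost = 5.4787%.
Convertible notes (debt portion): weight = 6.86/19.4 = 0.3536; after-tax cost = 6.1% × (1 − 32%) = 4.1480%.
WACC = 0.5758 × 11.5300% + 0.0706 × 5.4787% + 0.3536 × 4.1480% = 8.4923%.

8.49%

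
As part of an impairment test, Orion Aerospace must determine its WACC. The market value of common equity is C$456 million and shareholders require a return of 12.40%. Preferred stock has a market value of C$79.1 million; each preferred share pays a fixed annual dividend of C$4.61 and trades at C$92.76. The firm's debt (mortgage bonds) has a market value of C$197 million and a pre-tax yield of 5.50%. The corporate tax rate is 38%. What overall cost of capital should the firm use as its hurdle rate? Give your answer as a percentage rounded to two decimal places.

Cost of preferred: Rp = 4.61 / 92.76 = 4.9698%.
Total capital V = 456 + 79.1 + 197 = 732.1.
Equity: weight = 456/732.1 = 0.6229; cost = 12.4%.
Preferred: weight = 79.1/732.1 = 0.1080; cost = 4.9698%.
Mortgage bonds: weight = 197/732.1 = 0.2691; after-tax cost = 5.5% × (1 − 38%) = 3.4100%.
WACC = 0.6229 × 12.4000% + 0.1080 × 4.9698% + 0.2691 × 3.4100% = 9.1781%.

9.18%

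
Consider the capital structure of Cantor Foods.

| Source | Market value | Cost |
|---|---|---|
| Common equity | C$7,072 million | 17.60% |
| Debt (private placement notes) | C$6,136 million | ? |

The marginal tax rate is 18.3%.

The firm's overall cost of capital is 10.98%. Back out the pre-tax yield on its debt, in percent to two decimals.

4.10%

Total capital V = 7072 + 6136 = 13208.
Equity weight = 7072/13208 = 0.5354.
Private placement notes weight = 6136/13208 = 0.4646.
Equity contribution = 0.5354 × 17.6% = 9.4236%.
Remaining for debt = 10.98% − 9.4236% = 1.5564%.
Rd × (1 − 18.3%) × 0.4646 = 1.5564%  ⇒  Rd = 4.1006%.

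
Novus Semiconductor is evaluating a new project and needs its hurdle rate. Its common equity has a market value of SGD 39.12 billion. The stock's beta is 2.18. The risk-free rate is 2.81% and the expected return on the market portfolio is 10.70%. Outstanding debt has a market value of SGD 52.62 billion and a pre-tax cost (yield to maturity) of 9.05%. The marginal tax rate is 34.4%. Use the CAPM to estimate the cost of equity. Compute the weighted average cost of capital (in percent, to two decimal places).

Market risk premium = 10.7% − 2.81% = 7.89%.
Cost of equity via CAPM: Re = 2.81% + 2.18 × 7.89% = 20.0102%.
Total capital V = 39.12 + 52.62 = 91.74.
Equity: weight = 39.12/91.74 = 0.4264; cost = 20.0102%.
Debt: weight = 52.62/91.74 = 0.5736; after-tax cost = 9.05% × (1 − 34.4%) = 5.9368%.
WACC = 0.4264 × 20.0102% + 0.5736 × 5.9368% = 11.9380%.

11.94%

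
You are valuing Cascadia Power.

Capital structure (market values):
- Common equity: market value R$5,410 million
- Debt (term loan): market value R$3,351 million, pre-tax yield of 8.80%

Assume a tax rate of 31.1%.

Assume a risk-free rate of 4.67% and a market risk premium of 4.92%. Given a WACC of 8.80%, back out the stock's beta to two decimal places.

Total capital V = 5410 + 3351 = 8761.
Equity weight = 5410/8761 = 0.6175.
Term loan weight = 3351/8761 = 0.3825.
Debt contribution = 0.3825 × 8.8% × (1 − 31.1%) = 2.3191%.
Required equity contribution = 8.8% − 2.3191% = 6.4809%  ⇒  Re = 10.4952%.
CAPM: 10.4952% = 4.67% + β × 4.92%  ⇒  β = 1.1840.

1.18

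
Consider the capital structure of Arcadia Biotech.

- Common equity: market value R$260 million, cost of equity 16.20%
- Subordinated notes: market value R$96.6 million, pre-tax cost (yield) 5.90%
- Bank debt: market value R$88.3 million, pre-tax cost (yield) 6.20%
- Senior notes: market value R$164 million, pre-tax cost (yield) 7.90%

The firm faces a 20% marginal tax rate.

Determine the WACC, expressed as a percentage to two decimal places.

10.09%

Total capital V = 260 + 96.6 + 88.3 + 164 = 608.9.
Equity: weight = 260/608.9 = 0.4270; cost = 16.2%.
Subordinated notes: weight = 96.6/608.9 = 0.1586; after-tax cost = 5.9% × (1 − 20%) = 4.7200%.
Bank debt: weight = 88.3/608.9 = 0.1450; after-tax cost = 6.2% × (1 − 20%) = 4.9600%.
Senior notes: weight = 164/608.9 = 0.2693; after-tax cost = 7.9% × (1 − 20%) = 6.3200%.
WACC = 0.4270 × 16.2000% + 0.1586 × 4.7200% + 0.1450 × 4.9600% + 0.2693 × 6.3200% = 10.0877%.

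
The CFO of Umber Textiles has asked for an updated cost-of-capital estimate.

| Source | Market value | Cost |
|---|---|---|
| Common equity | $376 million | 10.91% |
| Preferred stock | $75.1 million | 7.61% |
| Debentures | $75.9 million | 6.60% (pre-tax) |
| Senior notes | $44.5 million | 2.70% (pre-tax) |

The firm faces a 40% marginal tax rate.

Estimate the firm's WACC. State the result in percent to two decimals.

Total capital V = 376 + 75.1 + 75.9 + 44.5 = 571.5.
Equity: weight = 376/571.5 = 0.6579; cost = 10.91%.
Preferred: weight = 75.1/571.5 = 0.1314; cost = 7.61%.
Debentures: weight = 75.9/571.5 = 0.1328; after-tax cost = 6.6% × (1 − 40%) = 3.9600%.
Senior notes: weight = 44.5/571.5 = 0.0779; after-tax cost = 2.7% × (1 − 40%) = 1.6200%.
WACC = 0.6579 × 10.9100% + 0.1314 × 7.6100% + 0.1328 × 3.9600% + 0.0779 × 1.6200% = 8.8300%.

8.83%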